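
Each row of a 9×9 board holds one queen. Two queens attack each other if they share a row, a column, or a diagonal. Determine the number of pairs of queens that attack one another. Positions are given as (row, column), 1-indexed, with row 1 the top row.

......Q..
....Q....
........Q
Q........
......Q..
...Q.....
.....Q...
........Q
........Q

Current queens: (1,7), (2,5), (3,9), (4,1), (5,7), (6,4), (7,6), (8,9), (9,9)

6

Same column: (1,7)–(5,7) (column 7); (3,9)–(8,9) (column 9); (3,9)–(9,9) (column 9); (8,9)–(9,9) (column 9).
Same diagonal: (1,7)–(3,9) (|1−3| = |7−9| = 2); (3,9)–(5,7) (|3−5| = |9−7| = 2).
Total attacking pairs: 6.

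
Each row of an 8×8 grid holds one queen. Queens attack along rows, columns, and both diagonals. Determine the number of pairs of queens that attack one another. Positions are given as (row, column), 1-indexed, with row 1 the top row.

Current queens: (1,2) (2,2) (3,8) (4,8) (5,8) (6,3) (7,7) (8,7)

Same column: (1,2)–(2,2) (column 2); (3,8)–(4,8) (column 8); (3,8)–(5,8) (column 8); (4,8)–(5,8) (column 8); (7,7)–(8,7) (column 7).
Same diagonal: (2,2)–(7,7) (|2−7| = |2−7| = 5).
Total attacking pairs: 6.

6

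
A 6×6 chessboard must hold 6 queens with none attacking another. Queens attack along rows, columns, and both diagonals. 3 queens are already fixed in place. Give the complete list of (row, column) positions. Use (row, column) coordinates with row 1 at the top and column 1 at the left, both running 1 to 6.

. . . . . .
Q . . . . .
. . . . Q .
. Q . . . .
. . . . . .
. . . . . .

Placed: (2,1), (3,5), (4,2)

(1,4) (2,1) (3,5) (4,2) (5,6) (6,3)

Row 1: attacked by (2,1)→{1,2}; (3,5)→{3,5}; (4,2)→{2,5}. Safe: 4, 6. Place at column 4.
Row 5: attacked by (1,4)→{4}; (2,1)→{1,4}; (3,5)→{3,5}; (4,2)→{1,2,3}. Safe: 6. Place at column 6.
Row 6: attacked by (1,4)→{4}; (2,1)→{1,5}; (3,5)→{2,5}; (4,2)→{2,4}; (5,6)→{5,6}. Safe: 3. Place at column 3.
Columns [4, 1, 5, 2, 6, 3], r−c [-3, 1, -2, 2, -1, 3], r+c [5, 3, 8, 6, 11, 9] are all distinct, so no two queens attack.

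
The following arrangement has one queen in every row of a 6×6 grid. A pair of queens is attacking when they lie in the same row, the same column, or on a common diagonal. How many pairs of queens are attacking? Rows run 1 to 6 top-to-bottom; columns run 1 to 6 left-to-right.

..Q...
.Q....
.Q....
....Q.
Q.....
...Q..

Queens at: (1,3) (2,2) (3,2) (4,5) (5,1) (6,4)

2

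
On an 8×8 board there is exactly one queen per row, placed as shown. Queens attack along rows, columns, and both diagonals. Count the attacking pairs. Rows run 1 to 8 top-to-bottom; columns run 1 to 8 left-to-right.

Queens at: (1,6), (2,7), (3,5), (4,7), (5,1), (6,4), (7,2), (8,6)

5

Same column: (1,6)–(8,6) (column 6); (2,7)–(4,7) (column 7).
Same diagonal: (1,6)–(2,7) (|1−2| = |6−7| = 1); (2,7)–(7,2) (|2−7| = |7−2| = 5); (6,4)–(8,6) (|6−8| = |4−6| = 2).
Total attacking pairs: 5.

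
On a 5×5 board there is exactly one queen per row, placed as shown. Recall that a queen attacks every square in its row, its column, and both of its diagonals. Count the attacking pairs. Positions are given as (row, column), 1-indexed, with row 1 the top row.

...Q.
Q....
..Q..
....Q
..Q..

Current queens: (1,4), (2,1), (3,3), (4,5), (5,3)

1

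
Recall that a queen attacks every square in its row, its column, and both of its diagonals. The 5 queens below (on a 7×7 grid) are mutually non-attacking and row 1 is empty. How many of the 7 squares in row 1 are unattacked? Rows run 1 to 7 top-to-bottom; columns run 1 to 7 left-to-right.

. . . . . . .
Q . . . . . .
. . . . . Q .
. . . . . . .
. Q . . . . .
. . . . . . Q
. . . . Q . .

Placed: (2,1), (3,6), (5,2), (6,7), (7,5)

(2,1) attacks row 1 at column 1 and diagonals 2.
(3,6) attacks row 1 at column 6 and diagonals 4.
(5,2) attacks row 1 at column 2 and diagonals 6.
(6,7) attacks row 1 at column 7 and diagonals 2.
(7,5) attacks row 1 at column 5.
Attacked columns: {1, 2, 4, 5, 6, 7}. Safe: {3}.

1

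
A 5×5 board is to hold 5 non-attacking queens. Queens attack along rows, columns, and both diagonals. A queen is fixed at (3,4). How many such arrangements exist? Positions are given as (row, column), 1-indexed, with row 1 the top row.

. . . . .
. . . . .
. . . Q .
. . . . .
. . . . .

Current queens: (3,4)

2

Branch on row 1: col 1 → 0; col 3 → 1; col 5 → 1.
Sum: 0 + 1 + 1 = 2.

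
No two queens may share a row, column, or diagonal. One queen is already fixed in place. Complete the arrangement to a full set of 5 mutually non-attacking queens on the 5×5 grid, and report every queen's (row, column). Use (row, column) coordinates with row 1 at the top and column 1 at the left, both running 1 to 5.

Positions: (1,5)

(1,5) (2,2) (3,4) (4,1) (5,3)

Row 2: attacked by (1,5)→{4,5}. Safe: 1, 2, 3. Place at column 2.
Row 3: attacked by (1,5)→{3,5}; (2,2)→{1,2,3}. Safe: 4. Place at column 4.
Row 4: attacked by (1,5)→{2,5}; (2,2)→{2,4}; (3,4)→{3,4,5}. Safe: 1. Place at column 1.
Row 5: attacked by (1,5)→{1,5}; (2,2)→{2,5}; (3,4)→{2,4}; (4,1)→{1,2}. Safe: 3. Place at column 3.
Columns [5, 2, 4, 1, 3], r−c [-4, 0, -1, 3, 2], r+c [6, 4, 7, 5, 8] are all distinct, so no two queens attack.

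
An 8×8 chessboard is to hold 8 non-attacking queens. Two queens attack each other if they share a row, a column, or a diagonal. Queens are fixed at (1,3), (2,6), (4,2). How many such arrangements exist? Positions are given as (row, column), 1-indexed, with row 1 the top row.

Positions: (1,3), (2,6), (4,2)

2

Branch on row 3: col 4 → 1; col 8 → 1.
Sum: 1 + 1 = 2.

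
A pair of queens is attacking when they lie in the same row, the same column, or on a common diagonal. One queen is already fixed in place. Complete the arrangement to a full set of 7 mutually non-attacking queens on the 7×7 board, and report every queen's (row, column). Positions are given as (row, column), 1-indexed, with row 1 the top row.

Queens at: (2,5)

Row 1: attacked by (2,5)→{4,5,6}. Safe: 1, 2, 3, 7. Place at column 7.
Row 3: attacked by (1,7)→{5,7}; (2,5)→{4,5,6}. Safe: 1, 2, 3. Place at column 3.
Row 4: attacked by (1,7)→{4,7}; (2,5)→{3,5,7}; (3,3)→{2,3,4}. Safe: 1, 6. Place at column 1.
Row 5: attacked by (1,7)→{3,7}; (2,5)→{2,5}; (3,3)→{1,3,5}; (4,1)→{1,2}. Safe: 4, 6. Place at column 6.
Row 6: attacked by (1,7)→{2,7}; (2,5)→{1,5}; (3,3)→{3,6}; (4,1)→{1,3}; (5,6)→{5,6,7}. Safe: 4. Place at column 4.
Row 7: attacked by (1,7)→{1,7}; (2,5)→{5}; (3,3)→{3,7}; (4,1)→{1,4}; (5,6)→{4,6}; (6,4)→{3,4,5}. Safe: 2. Place at column 2.
Columns [7, 5, 3, 1, 6, 4, 2], r−c [-6, -3, 0, 3, -1, 2, 5], r+c [8, 7, 6, 5, 11, 10, 9] are all distinct, so no two queens attack.

(1,7) (2,5) (3,3) (4,1) (5,6) (6,4) (7,2)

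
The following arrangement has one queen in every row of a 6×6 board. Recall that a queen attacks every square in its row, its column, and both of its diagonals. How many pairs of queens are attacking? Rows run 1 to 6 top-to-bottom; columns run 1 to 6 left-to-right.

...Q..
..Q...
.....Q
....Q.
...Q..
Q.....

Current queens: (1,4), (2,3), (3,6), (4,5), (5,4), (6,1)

Same column: (1,4)–(5,4) (column 4).
Same diagonal: (1,4)–(2,3) (|1−2| = |4−3| = 1); (1,4)–(3,6) (|1−3| = |4−6| = 2); (2,3)–(4,5) (|2−4| = |3−5| = 2); (3,6)–(4,5) (|3−4| = |6−5| = 1); (3,6)–(5,4) (|3−5| = |6−4| = 2); (4,5)–(5,4) (|4−5| = |5−4| = 1).
Total attacking pairs: 7.

7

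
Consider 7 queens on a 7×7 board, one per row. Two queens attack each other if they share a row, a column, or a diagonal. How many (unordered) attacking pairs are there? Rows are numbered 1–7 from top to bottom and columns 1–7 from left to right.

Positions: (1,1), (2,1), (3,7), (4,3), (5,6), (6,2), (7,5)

2

Same column: (1,1)–(2,1) (column 1).
Same diagonal: (2,1)–(4,3) (|2−4| = |1−3| = 2).
Total attacking pairs: 2.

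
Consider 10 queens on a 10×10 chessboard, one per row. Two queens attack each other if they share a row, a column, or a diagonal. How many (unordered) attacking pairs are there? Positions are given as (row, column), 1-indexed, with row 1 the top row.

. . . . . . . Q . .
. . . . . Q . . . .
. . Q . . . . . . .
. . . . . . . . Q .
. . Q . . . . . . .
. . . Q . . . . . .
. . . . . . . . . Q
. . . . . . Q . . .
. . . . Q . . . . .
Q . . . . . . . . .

Same column: (3,3)–(5,3) (column 3).
Same diagonal: (2,6)–(5,3) (|2−5| = |6−3| = 3); (5,3)–(6,4) (|5−6| = |3−4| = 1).
Total attacking pairs: 3.

3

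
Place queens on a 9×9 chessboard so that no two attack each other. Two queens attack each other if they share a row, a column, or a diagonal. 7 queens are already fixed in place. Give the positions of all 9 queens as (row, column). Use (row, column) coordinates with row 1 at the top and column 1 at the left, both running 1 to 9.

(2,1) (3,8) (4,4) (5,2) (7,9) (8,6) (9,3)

(1,5) (2,1) (3,8) (4,4) (5,2) (6,7) (7,9) (8,6) (9,3)

Row 1: attacked by (2,1)→{1,2}; (3,8)→{6,8}; (4,4)→{1,4,7}; (5,2)→{2,6}; (7,9)→{3,9}; (8,6)→{6}; (9,3)→{3}. Safe: 5. Place at column 5.
Row 6: attacked by (1,5)→{5}; (2,1)→{1,5}; (3,8)→{5,8}; (4,4)→{2,4,6}; (5,2)→{1,2,3}; (7,9)→{8,9}; (8,6)→{4,6,8}; (9,3)→{3,6}. Safe: 7. Place at column 7.
Columns [5, 1, 8, 4, 2, 7, 9, 6, 3], r−c [-4, 1, -5, 0, 3, -1, -2, 2, 6], r+c [6, 3, 11, 8, 7, 13, 16, 14, 12] are all distinct, so no two queens attack.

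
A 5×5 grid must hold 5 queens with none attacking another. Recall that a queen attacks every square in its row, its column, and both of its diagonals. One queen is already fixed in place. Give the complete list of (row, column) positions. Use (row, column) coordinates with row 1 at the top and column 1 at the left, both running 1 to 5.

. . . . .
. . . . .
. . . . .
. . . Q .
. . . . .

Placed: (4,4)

(1,3) (2,5) (3,2) (4,4) (5,1)

Row 1: attacked by (4,4)→{1,4}. Safe: 2, 3, 5. Place at column 3.
Row 2: attacked by (1,3)→{2,3,4}; (4,4)→{2,4}. Safe: 1, 5. Place at column 5.
Row 3: attacked by (1,3)→{1,3,5}; (2,5)→{4,5}; (4,4)→{3,4,5}. Safe: 2. Place at column 2.
Row 5: attacked by (1,3)→{3}; (2,5)→{2,5}; (3,2)→{2,4}; (4,4)→{3,4,5}. Safe: 1. Place at column 1.
Columns [3, 5, 2, 4, 1], r−c [-2, -3, 1, 0, 4], r+c [4, 7, 5, 8, 6] are all distinct, so no two queens attack.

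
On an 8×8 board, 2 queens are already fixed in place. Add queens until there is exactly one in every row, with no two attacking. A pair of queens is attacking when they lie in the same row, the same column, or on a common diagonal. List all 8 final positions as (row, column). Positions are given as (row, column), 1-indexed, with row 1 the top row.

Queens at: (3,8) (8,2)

(1,4) (2,6) (3,8) (4,3) (5,1) (6,7) (7,5) (8,2)

Row 1: attacked by (3,8)→{6,8}; (8,2)→{2}. Safe: 1, 3, 4, 5, 7. Place at column 4.
Row 2: attacked by (1,4)→{3,4,5}; (3,8)→{7,8}; (8,2)→{2,8}. Safe: 1, 6. Place at column 6.
Row 4: attacked by (1,4)→{1,4,7}; (2,6)→{4,6,8}; (3,8)→{7,8}; (8,2)→{2,6}. Safe: 3, 5. Place at column 3.
Row 5: attacked by (1,4)→{4,8}; (2,6)→{3,6}; (3,8)→{6,8}; (4,3)→{2,3,4}; (8,2)→{2,5}. Safe: 1, 7. Place at column 1.
Row 6: attacked by (1,4)→{4}; (2,6)→{2,6}; (3,8)→{5,8}; (4,3)→{1,3,5}; (5,1)→{1,2}; (8,2)→{2,4}. Safe: 7. Place at column 7.
Row 7: attacked by (1,4)→{4}; (2,6)→{1,6}; (3,8)→{4,8}; (4,3)→{3,6}; (5,1)→{1,3}; (6,7)→{6,7,8}; (8,2)→{1,2,3}. Safe: 5. Place at column 5.
Columns [4, 6, 8, 3, 1, 7, 5, 2], r−c [-3, -4, -5, 1, 4, -1, 2, 6], r+c [5, 8, 11, 7, 6, 13, 12, 10] are all distinct, so no two queens attack.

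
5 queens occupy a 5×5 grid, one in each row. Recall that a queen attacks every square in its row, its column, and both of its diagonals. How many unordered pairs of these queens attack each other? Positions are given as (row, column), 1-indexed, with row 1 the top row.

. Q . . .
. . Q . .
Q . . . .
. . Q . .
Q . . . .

3

Same column: (2,3)–(4,3) (column 3); (3,1)–(5,1) (column 1).
Same diagonal: (1,2)–(2,3) (|1−2| = |2−3| = 1).
Total attacking pairs: 3.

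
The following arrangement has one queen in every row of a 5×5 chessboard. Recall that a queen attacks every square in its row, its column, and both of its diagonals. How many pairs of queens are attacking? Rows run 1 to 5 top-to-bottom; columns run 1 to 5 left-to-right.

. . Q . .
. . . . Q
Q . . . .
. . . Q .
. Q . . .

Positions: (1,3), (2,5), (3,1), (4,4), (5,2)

2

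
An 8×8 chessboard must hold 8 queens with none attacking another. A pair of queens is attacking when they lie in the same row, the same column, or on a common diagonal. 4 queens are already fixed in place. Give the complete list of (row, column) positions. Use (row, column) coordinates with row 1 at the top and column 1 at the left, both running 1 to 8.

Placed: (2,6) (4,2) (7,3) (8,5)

(1,4) (2,6) (3,8) (4,2) (5,7) (6,1) (7,3) (8,5)

Row 1: attacked by (2,6)→{5,6,7}; (4,2)→{2,5}; (7,3)→{3}; (8,5)→{5}. Safe: 1, 4, 8. Place at column 4.
Row 3: attacked by (1,4)→{2,4,6}; (2,6)→{5,6,7}; (4,2)→{1,2,3}; (7,3)→{3,7}; (8,5)→{5}. Safe: 8. Place at column 8.
Row 5: attacked by (1,4)→{4,8}; (2,6)→{3,6}; (3,8)→{6,8}; (4,2)→{1,2,3}; (7,3)→{1,3,5}; (8,5)→{2,5,8}. Safe: 7. Place at column 7.
Row 6: attacked by (1,4)→{4}; (2,6)→{2,6}; (3,8)→{5,8}; (4,2)→{2,4}; (5,7)→{6,7,8}; (7,3)→{2,3,4}; (8,5)→{3,5,7}. Safe: 1. Place at column 1.
Columns [4, 6, 8, 2, 7, 1, 3, 5], r−c [-3, -4, -5, 2, -2, 5, 4, 3], r+c [5, 8, 11, 6, 12, 7, 10, 13] are all distinct, so no two queens attack.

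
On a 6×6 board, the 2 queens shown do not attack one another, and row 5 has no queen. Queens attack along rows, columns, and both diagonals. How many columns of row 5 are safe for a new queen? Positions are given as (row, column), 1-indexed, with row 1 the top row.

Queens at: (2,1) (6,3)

2

(2,1) attacks row 5 at column 1 and diagonals 4.
(6,3) attacks row 5 at column 3 and diagonals 2, 4.
Attacked columns: {1, 2, 3, 4}. Safe: {5, 6}.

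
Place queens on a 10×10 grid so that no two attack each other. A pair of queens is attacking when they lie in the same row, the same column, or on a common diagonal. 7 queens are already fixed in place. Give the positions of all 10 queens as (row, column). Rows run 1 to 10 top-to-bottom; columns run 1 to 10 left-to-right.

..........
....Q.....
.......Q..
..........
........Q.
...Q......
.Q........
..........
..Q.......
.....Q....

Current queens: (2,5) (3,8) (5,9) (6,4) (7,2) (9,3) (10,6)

(1,7) (2,5) (3,8) (4,1) (5,9) (6,4) (7,2) (8,10) (9,3) (10,6)

Row 1: attacked by (2,5)→{4,5,6}; (3,8)→{6,8,10}; (5,9)→{5,9}; (6,4)→{4,9}; (7,2)→{2,8}; (9,3)→{3}; (10,6)→{6}. Safe: 1, 7. Place at column 7.
Row 4: attacked by (1,7)→{4,7,10}; (2,5)→{3,5,7}; (3,8)→{7,8,9}; (5,9)→{8,9,10}; (6,4)→{2,4,6}; (7,2)→{2,5}; (9,3)→{3,8}; (10,6)→{6}. Safe: 1. Place at column 1.
Row 8: attacked by (1,7)→{7}; (2,5)→{5}; (3,8)→{3,8}; (4,1)→{1,5}; (5,9)→{6,9}; (6,4)→{2,4,6}; (7,2)→{1,2,3}; (9,3)→{2,3,4}; (10,6)→{4,6,8}. Safe: 10. Place at column 10.
Columns [7, 5, 8, 1, 9, 4, 2, 10, 3, 6], r−c [-6, -3, -5, 3, -4, 2, 5, -2, 6, 4], r+c [8, 7, 11, 5, 14, 10, 9, 18, 12, 16] are all distinct, so no two queens attack.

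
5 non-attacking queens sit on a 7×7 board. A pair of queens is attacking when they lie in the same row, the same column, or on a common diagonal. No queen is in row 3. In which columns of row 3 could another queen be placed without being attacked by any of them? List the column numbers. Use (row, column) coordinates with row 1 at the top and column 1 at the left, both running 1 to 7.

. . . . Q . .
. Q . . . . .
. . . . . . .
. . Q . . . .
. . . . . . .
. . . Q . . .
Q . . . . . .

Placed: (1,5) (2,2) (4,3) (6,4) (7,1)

(1,5) attacks row 3 at column 5 and diagonals 3, 7.
(2,2) attacks row 3 at column 2 and diagonals 1, 3.
(4,3) attacks row 3 at column 3 and diagonals 2, 4.
(6,4) attacks row 3 at column 4 and diagonals 1, 7.
(7,1) attacks row 3 at column 1 and diagonals 5.
Attacked columns: {1, 2, 3, 4, 5, 7}. Safe: {6}.

columns 6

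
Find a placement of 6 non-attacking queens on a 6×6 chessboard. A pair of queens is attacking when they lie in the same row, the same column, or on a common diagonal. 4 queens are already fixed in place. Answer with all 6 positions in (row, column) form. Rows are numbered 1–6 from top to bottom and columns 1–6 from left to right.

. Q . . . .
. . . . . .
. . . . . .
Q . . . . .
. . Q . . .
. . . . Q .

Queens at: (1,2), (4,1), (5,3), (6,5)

(1,2) (2,4) (3,6) (4,1) (5,3) (6,5)

Row 2: attacked by (1,2)→{1,2,3}; (4,1)→{1,3}; (5,3)→{3,6}; (6,5)→{1,5}. Safe: 4. Place at column 4.
Row 3: attacked by (1,2)→{2,4}; (2,4)→{3,4,5}; (4,1)→{1,2}; (5,3)→{1,3,5}; (6,5)→{2,5}. Safe: 6. Place at column 6.
Columns [2, 4, 6, 1, 3, 5], r−c [-1, -2, -3, 3, 2, 1], r+c [3, 6, 9, 5, 8, 11] are all distinct, so no two queens attack.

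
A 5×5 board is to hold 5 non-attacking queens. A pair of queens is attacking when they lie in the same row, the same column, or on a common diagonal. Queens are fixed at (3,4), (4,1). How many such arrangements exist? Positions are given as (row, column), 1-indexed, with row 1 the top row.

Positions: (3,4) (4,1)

1

Branch on row 1: col 3 → 0; col 5 → 1.
Sum: 0 + 1 = 1.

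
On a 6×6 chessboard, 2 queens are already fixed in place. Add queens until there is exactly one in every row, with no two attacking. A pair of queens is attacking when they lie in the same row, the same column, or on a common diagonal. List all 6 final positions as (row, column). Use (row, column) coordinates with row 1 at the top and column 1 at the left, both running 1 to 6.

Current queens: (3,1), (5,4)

(1,5) (2,3) (3,1) (4,6) (5,4) (6,2)

Row 1: attacked by (3,1)→{1,3}; (5,4)→{4}. Safe: 2, 5, 6. Place at column 5.
Row 2: attacked by (1,5)→{4,5,6}; (3,1)→{1,2}; (5,4)→{1,4}. Safe: 3. Place at column 3.
Row 4: attacked by (1,5)→{2,5}; (2,3)→{1,3,5}; (3,1)→{1,2}; (5,4)→{3,4,5}. Safe: 6. Place at column 6.
Row 6: attacked by (1,5)→{5}; (2,3)→{3}; (3,1)→{1,4}; (4,6)→{4,6}; (5,4)→{3,4,5}. Safe: 2. Place at column 2.
Columns [5, 3, 1, 6, 4, 2], r−c [-4, -1, 2, -2, 1, 4], r+c [6, 5, 4, 10, 9, 8] are all distinct, so no two queens attack.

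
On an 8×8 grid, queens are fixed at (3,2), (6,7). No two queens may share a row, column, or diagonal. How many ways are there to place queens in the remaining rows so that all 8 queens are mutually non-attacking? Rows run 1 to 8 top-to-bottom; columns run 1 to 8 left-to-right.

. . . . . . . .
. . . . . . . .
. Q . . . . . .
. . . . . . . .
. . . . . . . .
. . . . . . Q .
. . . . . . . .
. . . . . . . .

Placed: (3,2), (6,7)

3

Branch on row 1: col 1 → 0; col 3 → 1; col 5 → 0; col 6 → 2; col 8 → 0.
Sum: 0 + 1 + 0 + 2 + 0 = 3.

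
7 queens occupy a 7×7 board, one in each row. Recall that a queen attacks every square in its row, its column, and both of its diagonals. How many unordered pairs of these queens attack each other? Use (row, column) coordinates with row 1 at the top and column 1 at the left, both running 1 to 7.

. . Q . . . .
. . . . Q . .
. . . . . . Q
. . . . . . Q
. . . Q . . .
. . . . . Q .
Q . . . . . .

2

Same column: (3,7)–(4,7) (column 7).
Same diagonal: (2,5)–(4,7) (|2−4| = |5−7| = 2).
Total attacking pairs: 2.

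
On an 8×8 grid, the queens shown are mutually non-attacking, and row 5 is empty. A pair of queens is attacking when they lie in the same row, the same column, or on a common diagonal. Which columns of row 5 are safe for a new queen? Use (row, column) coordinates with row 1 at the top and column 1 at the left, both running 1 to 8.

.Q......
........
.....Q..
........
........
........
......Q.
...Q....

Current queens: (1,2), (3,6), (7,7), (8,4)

(1,2) attacks row 5 at column 2 and diagonals 6.
(3,6) attacks row 5 at column 6 and diagonals 4, 8.
(7,7) attacks row 5 at column 7 and diagonals 5.
(8,4) attacks row 5 at column 4 and diagonals 1, 7.
Attacked columns: {1, 2, 4, 5, 6, 7, 8}. Safe: {3}.

columns 3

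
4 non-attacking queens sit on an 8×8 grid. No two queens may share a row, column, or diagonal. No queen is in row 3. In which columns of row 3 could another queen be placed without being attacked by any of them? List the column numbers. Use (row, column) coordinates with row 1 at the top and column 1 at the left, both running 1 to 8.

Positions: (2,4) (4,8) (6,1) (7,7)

columns 2, 6

(2,4) attacks row 3 at column 4 and diagonals 3, 5.
(4,8) attacks row 3 at column 8 and diagonals 7.
(6,1) attacks row 3 at column 1 and diagonals 4.
(7,7) attacks row 3 at column 7 and diagonals 3.
Attacked columns: {1, 3, 4, 5, 7, 8}. Safe: {2, 6}.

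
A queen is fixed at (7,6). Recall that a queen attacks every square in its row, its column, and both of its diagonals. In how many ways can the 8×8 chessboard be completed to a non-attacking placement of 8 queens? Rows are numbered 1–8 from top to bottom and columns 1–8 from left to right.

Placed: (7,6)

14

Branch on row 1: col 1 → 1; col 2 → 3; col 3 → 0; col 4 → 3; col 5 → 6; col 7 → 1; col 8 → 0.
Sum: 1 + 3 + 0 + 3 + 6 + 1 + 0 = 14.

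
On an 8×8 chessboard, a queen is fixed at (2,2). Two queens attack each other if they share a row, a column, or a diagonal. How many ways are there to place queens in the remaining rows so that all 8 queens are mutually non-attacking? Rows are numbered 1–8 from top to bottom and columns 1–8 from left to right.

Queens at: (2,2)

16

Branch on row 1: col 4 → 6; col 5 → 4; col 6 → 2; col 7 → 2; col 8 → 2.
Sum: 6 + 4 + 2 + 2 + 2 = 16.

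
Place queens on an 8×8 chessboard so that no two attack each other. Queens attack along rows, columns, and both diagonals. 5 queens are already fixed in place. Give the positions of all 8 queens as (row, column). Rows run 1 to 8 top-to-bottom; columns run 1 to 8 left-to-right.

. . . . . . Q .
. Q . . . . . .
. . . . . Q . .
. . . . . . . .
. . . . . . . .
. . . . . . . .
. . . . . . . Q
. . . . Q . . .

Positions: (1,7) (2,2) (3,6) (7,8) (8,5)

(1,7) (2,2) (3,6) (4,3) (5,1) (6,4) (7,8) (8,5)

Row 4: attacked by (1,7)→{4,7}; (2,2)→{2,4}; (3,6)→{5,6,7}; (7,8)→{5,8}; (8,5)→{1,5}. Safe: 3. Place at column 3.
Row 5: attacked by (1,7)→{3,7}; (2,2)→{2,5}; (3,6)→{4,6,8}; (4,3)→{2,3,4}; (7,8)→{6,8}; (8,5)→{2,5,8}. Safe: 1. Place at column 1.
Row 6: attacked by (1,7)→{2,7}; (2,2)→{2,6}; (3,6)→{3,6}; (4,3)→{1,3,5}; (5,1)→{1,2}; (7,8)→{7,8}; (8,5)→{3,5,7}. Safe: 4. Place at column 4.
Columns [7, 2, 6, 3, 1, 4, 8, 5], r−c [-6, 0, -3, 1, 4, 2, -1, 3], r+c [8, 4, 9, 7, 6, 10, 15, 13] are all distinct, so no two queens attack.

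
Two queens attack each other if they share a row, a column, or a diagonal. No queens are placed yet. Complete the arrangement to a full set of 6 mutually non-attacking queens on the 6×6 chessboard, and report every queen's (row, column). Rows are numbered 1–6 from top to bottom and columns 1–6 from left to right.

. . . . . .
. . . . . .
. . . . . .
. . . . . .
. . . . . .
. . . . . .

(1,2) (2,4) (3,6) (4,1) (5,3) (6,5)

Row 1: Safe: 1, 2, 3, 4, 5, 6. Place at column 2.
Row 2: attacked by (1,2)→{1,2,3}. Safe: 4, 5, 6. Place at column 4.
Row 3: attacked by (1,2)→{2,4}; (2,4)→{3,4,5}. Safe: 1, 6. Place at column 6.
Row 4: attacked by (1,2)→{2,5}; (2,4)→{2,4,6}; (3,6)→{5,6}. Safe: 1, 3. Place at column 1.
Row 5: attacked by (1,2)→{2,6}; (2,4)→{1,4}; (3,6)→{4,6}; (4,1)→{1,2}. Safe: 3, 5. Place at column 3.
Row 6: attacked by (1,2)→{2}; (2,4)→{4}; (3,6)→{3,6}; (4,1)→{1,3}; (5,3)→{2,3,4}. Safe: 5. Place at column 5.
Columns [2, 4, 6, 1, 3, 5], r−c [-1, -2, -3, 3, 2, 1], r+c [3, 6, 9, 5, 8, 11] are all distinct, so no two queens attack.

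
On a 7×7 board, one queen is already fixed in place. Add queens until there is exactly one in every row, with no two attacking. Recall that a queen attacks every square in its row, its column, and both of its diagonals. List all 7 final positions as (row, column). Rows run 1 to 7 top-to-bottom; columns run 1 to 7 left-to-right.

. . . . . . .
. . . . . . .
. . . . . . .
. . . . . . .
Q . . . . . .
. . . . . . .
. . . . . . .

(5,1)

(1,2) (2,7) (3,5) (4,3) (5,1) (6,6) (7,4)

Row 1: attacked by (5,1)→{1,5}. Safe: 2, 3, 4, 6, 7. Place at column 2.
Row 2: attacked by (1,2)→{1,2,3}; (5,1)→{1,4}. Safe: 5, 6, 7. Place at column 7.
Row 3: attacked by (1,2)→{2,4}; (2,7)→{6,7}; (5,1)→{1,3}. Safe: 5. Place at column 5.
Row 4: attacked by (1,2)→{2,5}; (2,7)→{5,7}; (3,5)→{4,5,6}; (5,1)→{1,2}. Safe: 3. Place at column 3.
Row 6: attacked by (1,2)→{2,7}; (2,7)→{3,7}; (3,5)→{2,5}; (4,3)→{1,3,5}; (5,1)→{1,2}. Safe: 4, 6. Place at column 6.
Row 7: attacked by (1,2)→{2}; (2,7)→{2,7}; (3,5)→{1,5}; (4,3)→{3,6}; (5,1)→{1,3}; (6,6)→{5,6,7}. Safe: 4. Place at column 4.
Columns [2, 7, 5, 3, 1, 6, 4], r−c [-1, -5, -2, 1, 4, 0, 3], r+c [3, 9, 8, 7, 6, 12, 11] are all distinct, so no two queens attack.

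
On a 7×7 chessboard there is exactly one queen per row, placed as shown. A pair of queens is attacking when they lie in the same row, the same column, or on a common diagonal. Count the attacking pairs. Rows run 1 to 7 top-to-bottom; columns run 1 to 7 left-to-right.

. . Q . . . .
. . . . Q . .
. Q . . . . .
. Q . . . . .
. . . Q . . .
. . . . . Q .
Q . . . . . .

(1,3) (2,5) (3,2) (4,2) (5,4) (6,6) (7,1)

Same column: (3,2)–(4,2) (column 2).
Same diagonal: (3,2)–(5,4) (|3−5| = |2−4| = 2).
Total attacking pairs: 2.

2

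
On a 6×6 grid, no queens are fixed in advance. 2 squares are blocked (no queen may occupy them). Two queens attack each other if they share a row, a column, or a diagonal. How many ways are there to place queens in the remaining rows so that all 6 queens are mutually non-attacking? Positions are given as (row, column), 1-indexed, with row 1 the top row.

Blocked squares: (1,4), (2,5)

Branch on row 1: col 1 → 0; col 2 → 1; col 3 → 1; col 5 → 1; col 6 → 0.
Sum: 0 + 1 + 1 + 1 + 0 = 3.

3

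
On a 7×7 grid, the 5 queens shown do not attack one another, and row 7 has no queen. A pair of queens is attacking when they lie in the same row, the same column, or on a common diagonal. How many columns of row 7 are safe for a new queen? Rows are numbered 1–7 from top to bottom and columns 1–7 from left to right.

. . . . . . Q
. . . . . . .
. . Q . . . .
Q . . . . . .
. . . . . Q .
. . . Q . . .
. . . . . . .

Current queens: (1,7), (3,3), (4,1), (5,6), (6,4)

1

(1,7) attacks row 7 at column 7 and diagonals 1.
(3,3) attacks row 7 at column 3 and diagonals 7.
(4,1) attacks row 7 at column 1 and diagonals 4.
(5,6) attacks row 7 at column 6 and diagonals 4.
(6,4) attacks row 7 at column 4 and diagonals 3, 5.
Attacked columns: {1, 3, 4, 5, 6, 7}. Safe: {2}.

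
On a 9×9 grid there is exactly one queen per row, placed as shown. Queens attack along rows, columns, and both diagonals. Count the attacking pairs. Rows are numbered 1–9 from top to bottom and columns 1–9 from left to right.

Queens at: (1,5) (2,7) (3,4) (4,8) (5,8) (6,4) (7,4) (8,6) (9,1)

7

Same column: (3,4)–(6,4) (column 4); (3,4)–(7,4) (column 4); (4,8)–(5,8) (column 8); (6,4)–(7,4) (column 4).
Same diagonal: (1,5)–(4,8) (|1−4| = |5−8| = 3); (6,4)–(8,6) (|6−8| = |4−6| = 2); (6,4)–(9,1) (|6−9| = |4−1| = 3).
Total attacking pairs: 7.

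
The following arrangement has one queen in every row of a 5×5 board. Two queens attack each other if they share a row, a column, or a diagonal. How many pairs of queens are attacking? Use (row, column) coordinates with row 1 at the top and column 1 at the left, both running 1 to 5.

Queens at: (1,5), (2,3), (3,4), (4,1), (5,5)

3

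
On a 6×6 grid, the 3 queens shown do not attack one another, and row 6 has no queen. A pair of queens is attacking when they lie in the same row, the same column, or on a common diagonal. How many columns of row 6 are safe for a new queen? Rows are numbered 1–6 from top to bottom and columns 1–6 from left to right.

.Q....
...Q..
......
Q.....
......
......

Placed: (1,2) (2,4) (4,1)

2

(1,2) attacks row 6 at column 2.
(2,4) attacks row 6 at column 4.
(4,1) attacks row 6 at column 1 and diagonals 3.
Attacked columns: {1, 2, 3, 4}. Safe: {5, 6}.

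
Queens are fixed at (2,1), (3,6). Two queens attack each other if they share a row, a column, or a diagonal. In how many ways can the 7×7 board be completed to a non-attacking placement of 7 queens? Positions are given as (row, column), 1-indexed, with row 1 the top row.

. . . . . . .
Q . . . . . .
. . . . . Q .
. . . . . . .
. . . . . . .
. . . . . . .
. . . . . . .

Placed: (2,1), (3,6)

3

Branch on row 1: col 3 → 2; col 5 → 1; col 7 → 0.
Sum: 2 + 1 + 0 = 3.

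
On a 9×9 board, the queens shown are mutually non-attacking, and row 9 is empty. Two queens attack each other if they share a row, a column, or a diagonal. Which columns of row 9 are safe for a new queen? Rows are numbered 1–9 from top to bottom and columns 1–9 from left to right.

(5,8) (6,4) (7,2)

columns 3, 5, 6, 9

(5,8) attacks row 9 at column 8 and diagonals 4.
(6,4) attacks row 9 at column 4 and diagonals 1, 7.
(7,2) attacks row 9 at column 2 and diagonals 4.
Attacked columns: {1, 2, 4, 7, 8}. Safe: {3, 5, 6, 9}.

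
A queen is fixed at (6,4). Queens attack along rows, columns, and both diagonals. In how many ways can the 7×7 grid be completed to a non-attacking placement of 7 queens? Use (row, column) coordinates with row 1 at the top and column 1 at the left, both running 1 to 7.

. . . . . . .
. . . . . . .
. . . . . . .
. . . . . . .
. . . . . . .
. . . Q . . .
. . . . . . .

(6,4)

Branch on row 1: col 1 → 1; col 2 → 1; col 3 → 1; col 5 → 1; col 6 → 1; col 7 → 1.
Sum: 1 + 1 + 1 + 1 + 1 + 1 = 6.

6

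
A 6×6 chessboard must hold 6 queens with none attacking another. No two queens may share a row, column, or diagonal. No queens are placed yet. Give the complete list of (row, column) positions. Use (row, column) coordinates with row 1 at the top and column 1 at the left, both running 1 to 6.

Row 1: Safe: 1, 2, 3, 4, 5, 6. Place at column 4.
Row 2: attacked by (1,4)→{3,4,5}. Safe: 1, 2, 6. Place at column 1.
Row 3: attacked by (1,4)→{2,4,6}; (2,1)→{1,2}. Safe: 3, 5. Place at column 5.
Row 4: attacked by (1,4)→{1,4}; (2,1)→{1,3}; (3,5)→{4,5,6}. Safe: 2. Place at column 2.
Row 5: attacked by (1,4)→{4}; (2,1)→{1,4}; (3,5)→{3,5}; (4,2)→{1,2,3}. Safe: 6. Place at column 6.
Row 6: attacked by (1,4)→{4}; (2,1)→{1,5}; (3,5)→{2,5}; (4,2)→{2,4}; (5,6)→{5,6}. Safe: 3. Place at column 3.
Columns [4, 1, 5, 2, 6, 3], r−c [-3, 1, -2, 2, -1, 3], r+c [5, 3, 8, 6, 11, 9] are all distinct, so no two queens attack.

(1,4) (2,1) (3,5) (4,2) (5,6) (6,3)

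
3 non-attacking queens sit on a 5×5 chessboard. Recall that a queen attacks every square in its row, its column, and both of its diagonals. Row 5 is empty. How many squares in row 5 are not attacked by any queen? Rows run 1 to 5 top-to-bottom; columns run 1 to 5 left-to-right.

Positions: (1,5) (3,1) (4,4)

1

(1,5) attacks row 5 at column 5 and diagonals 1.
(3,1) attacks row 5 at column 1 and diagonals 3.
(4,4) attacks row 5 at column 4 and diagonals 3, 5.
Attacked columns: {1, 3, 4, 5}. Safe: {2}.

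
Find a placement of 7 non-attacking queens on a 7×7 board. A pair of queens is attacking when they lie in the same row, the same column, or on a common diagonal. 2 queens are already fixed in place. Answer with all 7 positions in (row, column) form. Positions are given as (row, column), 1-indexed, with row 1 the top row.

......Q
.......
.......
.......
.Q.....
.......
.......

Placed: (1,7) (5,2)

Row 2: attacked by (1,7)→{6,7}; (5,2)→{2,5}. Safe: 1, 3, 4. Place at column 4.
Row 3: attacked by (1,7)→{5,7}; (2,4)→{3,4,5}; (5,2)→{2,4}. Safe: 1, 6. Place at column 1.
Row 4: attacked by (1,7)→{4,7}; (2,4)→{2,4,6}; (3,1)→{1,2}; (5,2)→{1,2,3}. Safe: 5. Place at column 5.
Row 6: attacked by (1,7)→{2,7}; (2,4)→{4}; (3,1)→{1,4}; (4,5)→{3,5,7}; (5,2)→{1,2,3}. Safe: 6. Place at column 6.
Row 7: attacked by (1,7)→{1,7}; (2,4)→{4}; (3,1)→{1,5}; (4,5)→{2,5}; (5,2)→{2,4}; (6,6)→{5,6,7}. Safe: 3. Place at column 3.
Columns [7, 4, 1, 5, 2, 6, 3], r−c [-6, -2, 2, -1, 3, 0, 4], r+c [8, 6, 4, 9, 7, 12, 10] are all distinct, so no two queens attack.

(1,7) (2,4) (3,1) (4,5) (5,2) (6,6) (7,3)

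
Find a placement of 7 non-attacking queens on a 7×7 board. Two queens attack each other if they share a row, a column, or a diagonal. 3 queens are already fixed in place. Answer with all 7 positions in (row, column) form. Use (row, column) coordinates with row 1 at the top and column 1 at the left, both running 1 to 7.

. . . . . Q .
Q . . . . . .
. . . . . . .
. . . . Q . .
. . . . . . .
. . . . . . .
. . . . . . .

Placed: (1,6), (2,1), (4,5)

(1,6) (2,1) (3,3) (4,5) (5,7) (6,2) (7,4)

Row 3: attacked by (1,6)→{4,6}; (2,1)→{1,2}; (4,5)→{4,5,6}. Safe: 3, 7. Place at column 3.
Row 5: attacked by (1,6)→{2,6}; (2,1)→{1,4}; (3,3)→{1,3,5}; (4,5)→{4,5,6}. Safe: 7. Place at column 7.
Row 6: attacked by (1,6)→{1,6}; (2,1)→{1,5}; (3,3)→{3,6}; (4,5)→{3,5,7}; (5,7)→{6,7}. Safe: 2, 4. Place at column 2.
Row 7: attacked by (1,6)→{6}; (2,1)→{1,6}; (3,3)→{3,7}; (4,5)→{2,5}; (5,7)→{5,7}; (6,2)→{1,2,3}. Safe: 4. Place at column 4.
Columns [6, 1, 3, 5, 7, 2, 4], r−c [-5, 1, 0, -1, -2, 4, 3], r+c [7, 3, 6, 9, 12, 8, 11] are all distinct, so no two queens attack.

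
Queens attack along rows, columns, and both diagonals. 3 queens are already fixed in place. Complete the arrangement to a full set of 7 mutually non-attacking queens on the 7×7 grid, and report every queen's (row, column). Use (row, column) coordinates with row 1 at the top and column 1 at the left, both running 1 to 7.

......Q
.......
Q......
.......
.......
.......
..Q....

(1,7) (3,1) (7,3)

Row 2: attacked by (1,7)→{6,7}; (3,1)→{1,2}; (7,3)→{3}. Safe: 4, 5. Place at column 4.
Row 4: attacked by (1,7)→{4,7}; (2,4)→{2,4,6}; (3,1)→{1,2}; (7,3)→{3,6}. Safe: 5. Place at column 5.
Row 5: attacked by (1,7)→{3,7}; (2,4)→{1,4,7}; (3,1)→{1,3}; (4,5)→{4,5,6}; (7,3)→{1,3,5}. Safe: 2. Place at column 2.
Row 6: attacked by (1,7)→{2,7}; (2,4)→{4}; (3,1)→{1,4}; (4,5)→{3,5,7}; (5,2)→{1,2,3}; (7,3)→{2,3,4}. Safe: 6. Place at column 6.
Columns [7, 4, 1, 5, 2, 6, 3], r−c [-6, -2, 2, -1, 3, 0, 4], r+c [8, 6, 4, 9, 7, 12, 10] are all distinct, so no two queens attack.

(1,7) (2,4) (3,1) (4,5) (5,2) (6,6) (7,3)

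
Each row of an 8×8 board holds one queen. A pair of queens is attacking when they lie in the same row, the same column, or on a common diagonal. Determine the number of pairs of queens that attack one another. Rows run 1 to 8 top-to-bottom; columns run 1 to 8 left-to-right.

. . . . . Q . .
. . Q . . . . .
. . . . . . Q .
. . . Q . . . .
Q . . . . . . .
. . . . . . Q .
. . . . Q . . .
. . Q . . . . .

Same column: (2,3)–(8,3) (column 3); (3,7)–(6,7) (column 7).
Same diagonal: (2,3)–(6,7) (|2−6| = |3−7| = 4).
Total attacking pairs: 3.

3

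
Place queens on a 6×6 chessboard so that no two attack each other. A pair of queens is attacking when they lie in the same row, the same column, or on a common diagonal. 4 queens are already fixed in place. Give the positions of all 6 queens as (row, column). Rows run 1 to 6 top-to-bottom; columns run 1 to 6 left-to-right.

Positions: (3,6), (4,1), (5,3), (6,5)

Row 1: attacked by (3,6)→{4,6}; (4,1)→{1,4}; (5,3)→{3}; (6,5)→{5}. Safe: 2. Place at column 2.
Row 2: attacked by (1,2)→{1,2,3}; (3,6)→{5,6}; (4,1)→{1,3}; (5,3)→{3,6}; (6,5)→{1,5}. Safe: 4. Place at column 4.
Columns [2, 4, 6, 1, 3, 5], r−c [-1, -2, -3, 3, 2, 1], r+c [3, 6, 9, 5, 8, 11] are all distinct, so no two queens attack.

(1,2) (2,4) (3,6) (4,1) (5,3) (6,5)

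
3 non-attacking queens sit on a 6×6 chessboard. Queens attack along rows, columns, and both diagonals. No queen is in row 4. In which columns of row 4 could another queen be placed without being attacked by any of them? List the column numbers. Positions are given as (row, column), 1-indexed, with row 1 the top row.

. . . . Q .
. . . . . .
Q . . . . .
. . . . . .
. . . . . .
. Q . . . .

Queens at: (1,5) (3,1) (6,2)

columns 3, 6

(1,5) attacks row 4 at column 5 and diagonals 2.
(3,1) attacks row 4 at column 1 and diagonals 2.
(6,2) attacks row 4 at column 2 and diagonals 4.
Attacked columns: {1, 2, 4, 5}. Safe: {3, 6}.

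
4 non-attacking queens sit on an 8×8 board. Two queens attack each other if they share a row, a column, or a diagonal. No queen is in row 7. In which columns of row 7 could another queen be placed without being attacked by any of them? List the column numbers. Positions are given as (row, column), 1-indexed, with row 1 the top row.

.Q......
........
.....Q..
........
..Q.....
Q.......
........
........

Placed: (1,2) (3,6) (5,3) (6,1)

columns 4, 7

(1,2) attacks row 7 at column 2 and diagonals 8.
(3,6) attacks row 7 at column 6 and diagonals 2.
(5,3) attacks row 7 at column 3 and diagonals 1, 5.
(6,1) attacks row 7 at column 1 and diagonals 2.
Attacked columns: {1, 2, 3, 5, 6, 8}. Safe: {4, 7}.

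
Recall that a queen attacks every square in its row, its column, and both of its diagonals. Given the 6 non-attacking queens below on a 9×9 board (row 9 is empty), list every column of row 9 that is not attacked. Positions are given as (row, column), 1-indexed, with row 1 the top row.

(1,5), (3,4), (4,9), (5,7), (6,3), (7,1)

(1,5) attacks row 9 at column 5.
(3,4) attacks row 9 at column 4.
(4,9) attacks row 9 at column 9 and diagonals 4.
(5,7) attacks row 9 at column 7 and diagonals 3.
(6,3) attacks row 9 at column 3 and diagonals 6.
(7,1) attacks row 9 at column 1 and diagonals 3.
Attacked columns: {1, 3, 4, 5, 6, 7, 9}. Safe: {2, 8}.

columns 2, 8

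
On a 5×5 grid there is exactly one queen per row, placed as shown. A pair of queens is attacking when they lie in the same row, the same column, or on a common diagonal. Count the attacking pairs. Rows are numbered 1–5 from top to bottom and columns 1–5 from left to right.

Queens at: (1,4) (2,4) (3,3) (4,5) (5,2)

2

Same column: (1,4)–(2,4) (column 4).
Same diagonal: (2,4)–(3,3) (|2−3| = |4−3| = 1).
Total attacking pairs: 2.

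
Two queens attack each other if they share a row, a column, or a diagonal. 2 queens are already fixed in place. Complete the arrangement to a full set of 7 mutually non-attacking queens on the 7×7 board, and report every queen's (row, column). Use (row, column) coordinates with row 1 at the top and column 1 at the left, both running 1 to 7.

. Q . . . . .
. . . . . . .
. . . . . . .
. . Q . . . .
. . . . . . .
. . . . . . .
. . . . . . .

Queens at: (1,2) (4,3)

(1,2) (2,7) (3,5) (4,3) (5,1) (6,6) (7,4)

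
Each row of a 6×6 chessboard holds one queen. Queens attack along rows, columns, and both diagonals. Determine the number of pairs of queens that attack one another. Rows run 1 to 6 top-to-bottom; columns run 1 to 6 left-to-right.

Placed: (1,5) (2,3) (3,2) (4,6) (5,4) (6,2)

3

Same column: (3,2)–(6,2) (column 2).
Same diagonal: (2,3)–(3,2) (|2−3| = |3−2| = 1); (3,2)–(5,4) (|3−5| = |2−4| = 2).
Total attacking pairs: 3.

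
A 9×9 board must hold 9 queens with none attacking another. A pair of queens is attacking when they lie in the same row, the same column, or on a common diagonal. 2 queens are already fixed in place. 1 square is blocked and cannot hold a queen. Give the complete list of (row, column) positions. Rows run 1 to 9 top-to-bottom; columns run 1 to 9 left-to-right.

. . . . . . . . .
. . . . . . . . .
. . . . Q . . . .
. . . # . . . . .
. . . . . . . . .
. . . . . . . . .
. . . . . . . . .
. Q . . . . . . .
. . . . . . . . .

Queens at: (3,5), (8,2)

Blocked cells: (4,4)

Row 1: attacked by (3,5)→{3,5,7}; (8,2)→{2,9}. Safe: 1, 4, 6, 8. Place at column 8.
Row 2: attacked by (1,8)→{7,8,9}; (3,5)→{4,5,6}; (8,2)→{2,8}. Safe: 1, 3. Place at column 3.
Row 4: attacked by (1,8)→{5,8}; (2,3)→{1,3,5}; (3,5)→{4,5,6}; (8,2)→{2,6}. Blocked: 4. Safe: 7, 9. Place at column 9.
Row 5: attacked by (1,8)→{4,8}; (2,3)→{3,6}; (3,5)→{3,5,7}; (4,9)→{8,9}; (8,2)→{2,5}. Safe: 1. Place at column 1.
Row 6: attacked by (1,8)→{3,8}; (2,3)→{3,7}; (3,5)→{2,5,8}; (4,9)→{7,9}; (5,1)→{1,2}; (8,2)→{2,4}. Safe: 6. Place at column 6.
Row 7: attacked by (1,8)→{2,8}; (2,3)→{3,8}; (3,5)→{1,5,9}; (4,9)→{6,9}; (5,1)→{1,3}; (6,6)→{5,6,7}; (8,2)→{1,2,3}. Safe: 4. Place at column 4.
Row 9: attacked by (1,8)→{8}; (2,3)→{3}; (3,5)→{5}; (4,9)→{4,9}; (5,1)→{1,5}; (6,6)→{3,6,9}; (7,4)→{2,4,6}; (8,2)→{1,2,3}. Safe: 7. Place at column 7.
Columns [8, 3, 5, 9, 1, 6, 4, 2, 7], r−c [-7, -1, -2, -5, 4, 0, 3, 6, 2], r+c [9, 5, 8, 13, 6, 12, 11, 10, 16] are all distinct, so no two queens attack.

(1,8) (2,3) (3,5) (4,9) (5,1) (6,6) (7,4) (8,2) (9,7)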